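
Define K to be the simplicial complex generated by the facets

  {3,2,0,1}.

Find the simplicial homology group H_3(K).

H_3 ≅ 0.

Take the total order 0 < 1 < 2 < 3 on the vertex set. Then K (dimension 3) consists of the simplices:

  0-simplices (4): [0], [1], [2], [3]
  1-simplices (6): [0,1], [0,2], [0,3], [1,2], [1,3], [2,3]
  2-simplices (4): [0,1,2], [0,1,3], [0,2,3], [1,2,3]
  3-simplices (1): [0,1,2,3]

giving chain groups C_0 ≅ Z^4, C_1 ≅ Z^6, C_2 ≅ Z^4, C_3 ≅ Z^1.

Boundary ∂_1: C_1 → C_0 maps an edge to its endpoints' difference, ∂[p,q] = q − p. For instance
  ∂[1,3] = [3] − [1].
As a 4×6 matrix over Z this has rank 3, with invariant factors (1,1,1).

∂_2: C_2 → C_1 maps a triangle to the signed sum of its edges. For instance
  ∂[0,1,3] = [1,3] − [0,3] + [0,1],
  ∂[0,2,3] = [2,3] − [0,3] + [0,2].
The 6×4 boundary matrix has rank 3 and Smith normal form diag(1,1,1).

The boundary map ∂_3: C_3 → C_2 sends each 3-simplex σ to the alternating sum Σ_i (−1)^i (σ with its i-th vertex removed). For instance
  ∂[0,1,2,3] = [1,2,3] − [0,2,3] + [0,1,3] − [0,1,2].
The 4×1 boundary matrix has rank 1 and Smith normal form diag(1).

From H_k ≅ ker(∂_k) / im(∂_{k+1}) we obtain:

  H_3: rank ker ∂_3 − rank ∂_4 = (1 − 1) − 0 = 0, and there is no ∂_4, so H_3 = 0.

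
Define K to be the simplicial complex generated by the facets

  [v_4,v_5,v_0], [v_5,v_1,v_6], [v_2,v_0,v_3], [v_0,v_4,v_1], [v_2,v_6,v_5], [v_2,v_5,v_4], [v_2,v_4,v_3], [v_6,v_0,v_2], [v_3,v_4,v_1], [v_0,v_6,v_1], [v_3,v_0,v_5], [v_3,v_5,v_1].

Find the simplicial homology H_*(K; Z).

We work with the vertex ordering v_0 < v_1 < v_2 < v_3 < v_4 < v_5 < v_6. The simplices of K, each written with vertices in increasing order, are:

  0-simplices (7): [v_0], [v_1], [v_2], [v_3], [v_4], [v_5], [v_6]
  1-simplices (18): (18 of them)
  2-simplices (12): (12 of them)

Hence C_0 ≅ Z^7, C_1 ≅ Z^18, C_2 ≅ Z^12.

∂_1: C_1 → C_0 maps an edge to its endpoints' difference, ∂[p,q] = q − p.
The 7×18 boundary matrix has rank 6 and Smith normal form diag(1,1,1,1,1,1).

Boundary ∂_2: C_2 → C_1 maps a triangle to the signed sum of its edges. For instance
  ∂[v_2,v_3,v_4] = [v_3,v_4] − [v_2,v_4] + [v_2,v_3],
  ∂[v_0,v_1,v_4] = [v_1,v_4] − [v_0,v_4] + [v_0,v_1].
As a 18×12 matrix over Z this has rank 12, with invariant factors (1,1,1,1,1,1,1,1,1,1,1,2).

From H_k ≅ ker(∂_k) / im(∂_{k+1}) we obtain:

  H_0: rank C_0 − rank ∂_1 = 7 − 6 = 1, and the invariant factors of ∂_1 are all 1, so H_0 ≅ Z.
  H_1: rank ker ∂_1 − rank ∂_2 = (18 − 6) − 12 = 0, and ∂_2 has invariant factor 2 > 1, so H_1 ≅ Z/2.
  H_2: rank ker ∂_2 − rank ∂_3 = (12 − 12) − 0 = 0, and there is no ∂_3, so H_2 ≅ 0.

H_0 = Z,  H_1 = Z/2,  H_2 = 0.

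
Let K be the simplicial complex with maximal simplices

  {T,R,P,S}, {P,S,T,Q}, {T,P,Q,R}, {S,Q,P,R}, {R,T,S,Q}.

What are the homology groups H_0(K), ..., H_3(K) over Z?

Order the vertices as P < Q < R < S < T. Listing each simplex with vertices in this order, K has dimension 3 with simplices:

  0-simplices (5): P, Q, R, S, T
  1-simplices (10): PQ, PR, PS, PT, QR, QS, QT, RS, RT, ST
  2-simplices (10): PQR, PQS, PQT, PRS, PRT, PST, QRS, QRT, QST, RST
  3-simplices (5): PQRS, PQRT, PQST, PRST, QRST

Hence C_0 ≅ Z^5, C_1 ≅ Z^10, C_2 ≅ Z^10, C_3 ≅ Z^5.

Boundary ∂_1: C_1 → C_0 sends each edge [p,q] (with p < q) to q − p. For instance
  ∂PS = S − P.
As a 5×10 matrix over Z this has rank 4, with invariant factors (1,1,1,1).

The boundary map ∂_2: C_2 → C_1 maps a triangle to the signed sum of its edges. For instance
  ∂RST = ST − RT + RS,
  ∂PQR = QR − PR + PQ.
As a 10×10 matrix over Z this has rank 6, with invariant factors (1,1,1,1,1,1).

∂_3: C_3 → C_2 sends each 3-simplex σ to the alternating sum Σ_i (−1)^i (σ with its i-th vertex removed). For instance
  ∂QRST = RST − QST + QRT − QRS,
  ∂PRST = RST − PST + PRT − PRS.
This gives a 10×5 integer matrix of rank 4; reducing to Smith normal form yields diagonal entries (1,1,1,1).

Reading off H_k = ker ∂_k / im ∂_{k+1}:

  H_0: rank C_0 − rank ∂_1 = 5 − 4 = 1, and the invariant factors of ∂_1 are all 1, so H_0 = Z.
  H_1: rank ker ∂_1 − rank ∂_2 = (10 − 4) − 6 = 0, and the invariant factors of ∂_2 are all 1, so H_1 = 0.
  H_2: rank ker ∂_2 − rank ∂_3 = (10 − 6) − 4 = 0, and the invariant factors of ∂_3 are all 1, so H_2 = 0.
  H_3: rank ker ∂_3 − rank ∂_4 = (5 − 4) − 0 = 1, and there is no ∂_4, so H_3 = Z.

H_0 ≅ Z,  H_1 = 0,  H_2 = 0,  H_3 ≅ Z.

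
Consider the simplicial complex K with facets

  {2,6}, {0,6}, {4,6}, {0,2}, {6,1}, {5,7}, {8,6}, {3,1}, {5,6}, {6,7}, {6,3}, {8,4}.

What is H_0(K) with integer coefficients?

Order the vertices as 0 < 1 < 2 < 3 < 4 < 5 < 6 < 7 < 8. Listing each simplex with vertices in this order, K has dimension 1 with simplices:

  0-simplices (9): [0], [1], [2], [3], [4], [5], [6], [7], [8]
  1-simplices (12): [0,2], [0,6], [1,3], [1,6], [2,6], [3,6], [4,6], [4,8], [5,6], [5,7], [6,7], [6,8]

Hence C_0 ≅ Z^9, C_1 ≅ Z^12.

∂_1: C_1 → C_0 maps an edge to its endpoints' difference, ∂[p,q] = q − p. For instance
  ∂[1,6] = [6] − [1].
The 9×12 boundary matrix has rank 8 and Smith normal form diag(1,1,1,1,1,1,1,1).

From H_k ≅ ker(∂_k) / im(∂_{k+1}) we obtain:

  H_0: rank C_0 − rank ∂_1 = 9 − 8 = 1, and the invariant factors of ∂_1 are all 1, so H_0 = Z.

H_0 = Z.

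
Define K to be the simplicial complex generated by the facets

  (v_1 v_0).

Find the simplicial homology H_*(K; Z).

H_0 = Z,  H_1 = 0.

Order the vertices as v_0 < v_1. Listing each simplex with vertices in this order, K has dimension 1 with simplices:

  0-simplices (2): [v_0], [v_1]
  1-simplices (1): [v_0,v_1]

so the chain groups are C_0 ≅ Z^2, C_1 ≅ Z^1.

∂_1: C_1 → C_0 sends each edge [p,q] (with p < q) to q − p.
The 2×1 boundary matrix has rank 1 and Smith normal form diag(1).

From H_k ≅ ker(∂_k) / im(∂_{k+1}) we obtain:

  H_0: rank C_0 − rank ∂_1 = 2 − 1 = 1, and the invariant factors of ∂_1 are all 1, so H_0 ≅ Z.
  H_1: rank ker ∂_1 − rank ∂_2 = (1 − 1) − 0 = 0, and there is no ∂_2, so H_1 ≅ 0.

As a check, the Euler characteristic is 2 − 1 = 1, which agrees with 1 − 0 = 1.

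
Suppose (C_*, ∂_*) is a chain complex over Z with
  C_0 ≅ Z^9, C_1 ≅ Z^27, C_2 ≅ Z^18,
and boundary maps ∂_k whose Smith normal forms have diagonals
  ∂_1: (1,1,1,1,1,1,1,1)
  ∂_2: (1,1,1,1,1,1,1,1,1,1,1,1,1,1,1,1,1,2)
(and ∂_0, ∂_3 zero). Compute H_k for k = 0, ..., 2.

H_0: b_0 = 9 − 0 − 8 = 1; torsion from ∂_1 factors > 1: none. So H_0 ≅ Z.
H_1: b_1 = 27 − 8 − 18 = 1; torsion from ∂_2 factors > 1: [2]. So H_1 ≅ Z ⊕ Z_2.
H_2: b_2 = 18 − 18 − 0 = 0; torsion from ∂_3 factors > 1: none. So H_2 ≅ 0.

H_0 ≅ Z,  H_1 ≅ Z ⊕ Z_2,  H_2 = 0.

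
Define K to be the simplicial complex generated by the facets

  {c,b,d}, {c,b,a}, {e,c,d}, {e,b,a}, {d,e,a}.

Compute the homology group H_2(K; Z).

H_2 = 0.

We work with the vertex ordering a < b < c < d < e. The simplices of K, each written with vertices in increasing order, are:

  0-simplices (5): a, b, c, d, e
  1-simplices (10): ab, ac, ad, ae, bc, bd, be, cd, ce, de
  2-simplices (5): abc, abe, ade, bcd, cde

giving chain groups C_0 ≅ Z^5, C_1 ≅ Z^10, C_2 ≅ Z^5.

Boundary ∂_1: C_1 → C_0 maps an edge to its endpoints' difference, ∂[p,q] = q − p. For instance
  ∂ab = b − a.
As a 5×10 matrix over Z this has rank 4, with invariant factors (1,1,1,1).

Boundary ∂_2: C_2 → C_1 sends each 2-simplex [p,q,r] to [q,r] − [p,r] + [p,q]. For instance
  ∂abc = bc − ac + ab,
  ∂abe = be − ae + ab.
As a 10×5 matrix over Z this has rank 5, with invariant factors (1,1,1,1,1).

Reading off H_k = ker ∂_k / im ∂_{k+1}:

  H_2: rank ker ∂_2 − rank ∂_3 = (5 − 5) − 0 = 0, and there is no ∂_3, so H_2 ≅ 0.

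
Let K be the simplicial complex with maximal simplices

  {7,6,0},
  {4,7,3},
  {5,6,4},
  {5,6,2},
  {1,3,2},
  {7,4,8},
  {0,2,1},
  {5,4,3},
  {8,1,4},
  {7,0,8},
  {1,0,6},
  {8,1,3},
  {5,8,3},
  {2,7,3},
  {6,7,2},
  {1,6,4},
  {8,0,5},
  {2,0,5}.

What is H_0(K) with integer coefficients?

H_0 = Z.

Take the total order 0 < 1 < 2 < 3 < 4 < 5 < 6 < 7 < 8 on the vertex set. Then K (dimension 2) consists of the simplices:

  0-simplices (9): [0], [1], [2], [3], [4], [5], [6], [7], [8]
  1-simplices (27): (27 of them)
  2-simplices (18): [0,1,2], [0,1,6], [0,2,5], [0,5,8], [0,6,7], [0,7,8], [1,2,3], [1,3,8], [1,4,6], [1,4,8], [2,3,7], [2,5,6], [2,6,7], [3,4,5], [3,4,7], [3,5,8], [4,5,6], [4,7,8]

so the chain groups are C_0 ≅ Z^9, C_1 ≅ Z^27, C_2 ≅ Z^18.

∂_1: C_1 → C_0 is given by ∂[p,q] = [q] − [p].
The 9×27 boundary matrix has rank 8 and Smith normal form diag(1,1,1,1,1,1,1,1).

Boundary ∂_2: C_2 → C_1 sends each 2-simplex [p,q,r] to [q,r] − [p,r] + [p,q]. For instance
  ∂[0,7,8] = [7,8] − [0,8] + [0,7],
  ∂[1,4,8] = [4,8] − [1,8] + [1,4].
As a 27×18 matrix over Z this has rank 18, with invariant factors (1,1,1,1,1,1,1,1,1,1,1,1,1,1,1,1,1,2).

From H_k ≅ ker(∂_k) / im(∂_{k+1}) we obtain:

  H_0: rank C_0 − rank ∂_1 = 9 − 8 = 1, and the invariant factors of ∂_1 are all 1, so H_0 = Z.

(K is a triangulation of the Klein bottle.)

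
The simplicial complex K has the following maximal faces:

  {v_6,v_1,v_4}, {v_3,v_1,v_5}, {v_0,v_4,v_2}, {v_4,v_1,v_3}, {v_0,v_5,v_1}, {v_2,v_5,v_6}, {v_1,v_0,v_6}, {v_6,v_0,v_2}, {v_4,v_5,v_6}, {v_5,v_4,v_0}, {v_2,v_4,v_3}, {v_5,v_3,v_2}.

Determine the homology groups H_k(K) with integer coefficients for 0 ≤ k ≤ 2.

Take the total order v_0 < v_1 < v_2 < v_3 < v_4 < v_5 < v_6 on the vertex set. Then K (dimension 2) consists of the simplices:

  0-simplices (7): [v_0], [v_1], [v_2], [v_3], [v_4], [v_5], [v_6]
  1-simplices (18): (18 of them)
  2-simplices (12): (12 of them)

Hence C_0 ≅ Z^7, C_1 ≅ Z^18, C_2 ≅ Z^12.

Boundary ∂_1: C_1 → C_0 maps an edge to its endpoints' difference, ∂[p,q] = q − p. For instance
  ∂[v_3,v_5] = [v_5] − [v_3].
The resulting 7×18 matrix has rank 6, and its Smith normal form has invariant factors (1,1,1,1,1,1).

Boundary ∂_2: C_2 → C_1 acts by ∂[p,q,r] = [q,r] − [p,r] + [p,q]. For instance
  ∂[v_2,v_3,v_5] = [v_3,v_5] − [v_2,v_5] + [v_2,v_3],
  ∂[v_1,v_3,v_5] = [v_3,v_5] − [v_1,v_5] + [v_1,v_3].
The 18×12 boundary matrix has rank 12 and Smith normal form diag(1,1,1,1,1,1,1,1,1,1,1,2).

Reading off H_k = ker ∂_k / im ∂_{k+1}:

  H_0: rank C_0 − rank ∂_1 = 7 − 6 = 1, and the invariant factors of ∂_1 are all 1, so H_0 = Z.
  H_1: rank ker ∂_1 − rank ∂_2 = (18 − 6) − 12 = 0, and ∂_2 has invariant factor 2 > 1, so H_1 = Z/2.
  H_2: rank ker ∂_2 − rank ∂_3 = (12 − 12) − 0 = 0, and there is no ∂_3, so H_2 = 0.

H_0 = Z,  H_1 = Z/2,  H_2 = 0.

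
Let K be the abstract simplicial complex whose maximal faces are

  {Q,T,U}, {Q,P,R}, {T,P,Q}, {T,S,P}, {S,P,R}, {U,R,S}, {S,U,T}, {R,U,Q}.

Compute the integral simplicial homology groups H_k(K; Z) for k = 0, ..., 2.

H_0 ≅ Z,  H_1 = 0,  H_2 ≅ Z.

K has 6 vertices, 12 edges, 8 triangles.
rank ∂_0 = 0, rank ∂_1 = 5 ⇒ b_0 = 6 − 0 − 5 = 1; all invariant factors of ∂_1 are 1 so no torsion. So H_0 ≅ Z.
rank ∂_1 = 5, rank ∂_2 = 7 ⇒ b_1 = 12 − 5 − 7 = 0; all invariant factors of ∂_2 are 1 so no torsion. So H_1 ≅ 0.
rank ∂_2 = 7, rank ∂_3 = 0 ⇒ b_2 = 8 − 7 − 0 = 1. So H_2 ≅ Z.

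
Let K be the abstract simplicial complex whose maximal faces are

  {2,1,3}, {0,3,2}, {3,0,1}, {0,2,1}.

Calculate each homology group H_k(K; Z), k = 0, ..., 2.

Order the vertices as 0 < 1 < 2 < 3. Listing each simplex with vertices in this order, K has dimension 2 with simplices:

  0-simplices (4): [0], [1], [2], [3]
  1-simplices (6): [0,1], [0,2], [0,3], [1,2], [1,3], [2,3]
  2-simplices (4): [0,1,2], [0,1,3], [0,2,3], [1,2,3]

so the chain groups are C_0 ≅ Z^4, C_1 ≅ Z^6, C_2 ≅ Z^4.

∂_1: C_1 → C_0 sends each edge [p,q] (with p < q) to q − p.
The 4×6 boundary matrix has rank 3 and Smith normal form diag(1,1,1).

The boundary map ∂_2: C_2 → C_1 sends each 2-simplex [p,q,r] to [q,r] − [p,r] + [p,q]. For instance
  ∂[0,1,3] = [1,3] − [0,3] + [0,1],
  ∂[1,2,3] = [2,3] − [1,3] + [1,2].
The 6×4 boundary matrix has rank 3 and Smith normal form diag(1,1,1).

Computing H_k = (kernel of ∂_k) / (image of ∂_{k+1}):

  H_0: rank C_0 − rank ∂_1 = 4 − 3 = 1, and the invariant factors of ∂_1 are all 1, so H_0 ≅ Z.
  H_1: rank ker ∂_1 − rank ∂_2 = (6 − 3) − 3 = 0, and the invariant factors of ∂_2 are all 1, so H_1 ≅ 0.
  H_2: rank ker ∂_2 − rank ∂_3 = (4 − 3) − 0 = 1, and there is no ∂_3, so H_2 ≅ Z.

(K is a triangulation of the 2-sphere S^2.)

H_0 ≅ Z,  H_1 = 0,  H_2 ≅ Z.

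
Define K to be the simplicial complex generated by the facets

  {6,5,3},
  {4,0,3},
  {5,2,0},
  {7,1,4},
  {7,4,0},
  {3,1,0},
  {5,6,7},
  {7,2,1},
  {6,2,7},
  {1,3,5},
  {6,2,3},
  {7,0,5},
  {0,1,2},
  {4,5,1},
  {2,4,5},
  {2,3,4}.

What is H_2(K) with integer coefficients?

Order the vertices as 0 < 1 < 2 < 3 < 4 < 5 < 6 < 7. Listing each simplex with vertices in this order, K has dimension 2 with simplices:

  0-simplices (8): [0], [1], [2], [3], [4], [5], [6], [7]
  1-simplices (24): (24 of them)
  2-simplices (16): [0,1,2], [0,1,3], [0,2,5], [0,3,4], [0,4,7], [0,5,7], [1,2,7], [1,3,5], [1,4,5], [1,4,7], [2,3,4], [2,3,6], [2,4,5], [2,6,7], [3,5,6], [5,6,7]

Hence C_0 ≅ Z^8, C_1 ≅ Z^24, C_2 ≅ Z^16.

Boundary ∂_1: C_1 → C_0 sends each edge [p,q] (with p < q) to q − p.
As a 8×24 matrix over Z this has rank 7, with invariant factors (1,1,1,1,1,1,1).

∂_2: C_2 → C_1 sends each 2-simplex [p,q,r] to [q,r] − [p,r] + [p,q]. For instance
  ∂[0,3,4] = [3,4] − [0,4] + [0,3],
  ∂[1,4,7] = [4,7] − [1,7] + [1,4].
The resulting 24×16 matrix has rank 15, and its Smith normal form has invariant factors (1,1,1,1,1,1,1,1,1,1,1,1,1,1,1).

Now H_k = ker ∂_k / im ∂_{k+1}, so:

  H_2: rank ker ∂_2 − rank ∂_3 = (16 − 15) − 0 = 1, and there is no ∂_3, so H_2 ≅ Z.

(K is a triangulation of the torus T^2.)

H_2 ≅ Z.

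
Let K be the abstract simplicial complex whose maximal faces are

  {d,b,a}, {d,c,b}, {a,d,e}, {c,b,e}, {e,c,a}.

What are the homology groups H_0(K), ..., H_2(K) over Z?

Fix the vertex order a < b < c < d < e and write every simplex with vertices in increasing order. Then dim K = 2 and the simplices of K are:

  0-simplices (5): a, b, c, d, e
  1-simplices (10): ab, ac, ad, ae, bc, bd, be, cd, ce, de
  2-simplices (5): abd, ace, ade, bcd, bce

Hence C_0 ≅ Z^5, C_1 ≅ Z^10, C_2 ≅ Z^5.

Boundary ∂_1: C_1 → C_0 maps an edge to its endpoints' difference, ∂[p,q] = q − p.
The resulting 5×10 matrix has rank 4, and its Smith normal form has invariant factors (1,1,1,1).

∂_2: C_2 → C_1 sends each 2-simplex [p,q,r] to [q,r] − [p,r] + [p,q]. For instance
  ∂ade = de − ae + ad,
  ∂abd = bd − ad + ab.
The resulting 10×5 matrix has rank 5, and its Smith normal form has invariant factors (1,1,1,1,1).

Reading off H_k = ker ∂_k / im ∂_{k+1}:

  H_0: rank C_0 − rank ∂_1 = 5 − 4 = 1, and the invariant factors of ∂_1 are all 1, so H_0 = Z.
  H_1: rank ker ∂_1 − rank ∂_2 = (10 − 4) − 5 = 1, and the invariant factors of ∂_2 are all 1, so H_1 = Z.
  H_2: rank ker ∂_2 − rank ∂_3 = (5 − 5) − 0 = 0, and there is no ∂_3, so H_2 = 0.

As a check, the Euler characteristic is 5 − 10 + 5 = 0, which agrees with 1 − 1 + 0 = 0.
(K is a triangulation of the Möbius band.)

H_0 = Z,  H_1 = Z,  H_2 = 0.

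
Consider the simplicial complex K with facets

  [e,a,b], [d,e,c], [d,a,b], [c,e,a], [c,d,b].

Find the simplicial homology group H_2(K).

Order the vertices as a < b < c < d < e. Listing each simplex with vertices in this order, K has dimension 2 with simplices:

  0-simplices (5): a, b, c, d, e
  1-simplices (10): ab, ac, ad, ae, bc, bd, be, cd, ce, de
  2-simplices (5): abd, abe, ace, bcd, cde

Hence C_0 ≅ Z^5, C_1 ≅ Z^10, C_2 ≅ Z^5.

∂_1: C_1 → C_0 is given by ∂[p,q] = [q] − [p]. For instance
  ∂ad = d − a.
The resulting 5×10 matrix has rank 4, and its Smith normal form has invariant factors (1,1,1,1).

∂_2: C_2 → C_1 sends each 2-simplex [p,q,r] to [q,r] − [p,r] + [p,q]. For instance
  ∂cde = de − ce + cd,
  ∂abd = bd − ad + ab.
This gives a 10×5 integer matrix of rank 5; reducing to Smith normal form yields diagonal entries (1,1,1,1,1).

Now H_k = ker ∂_k / im ∂_{k+1}, so:

  H_2: rank ker ∂_2 − rank ∂_3 = (5 − 5) − 0 = 0, and there is no ∂_3, so H_2 = 0.

H_2 = 0.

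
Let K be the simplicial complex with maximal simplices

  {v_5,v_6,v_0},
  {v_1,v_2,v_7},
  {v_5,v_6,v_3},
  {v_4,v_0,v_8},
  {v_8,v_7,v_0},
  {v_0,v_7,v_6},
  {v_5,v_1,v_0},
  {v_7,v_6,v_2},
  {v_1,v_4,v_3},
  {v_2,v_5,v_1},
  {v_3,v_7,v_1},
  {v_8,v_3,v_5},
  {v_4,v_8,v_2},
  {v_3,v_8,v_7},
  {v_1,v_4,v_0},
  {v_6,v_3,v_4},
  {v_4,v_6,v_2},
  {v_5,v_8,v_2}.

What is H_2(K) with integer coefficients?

Fix the vertex order v_0 < v_1 < v_2 < v_3 < v_4 < v_5 < v_6 < v_7 < v_8 and write every simplex with vertices in increasing order. Then dim K = 2 and the simplices of K are:

  0-simplices (9): [v_0], [v_1], [v_2], [v_3], [v_4], [v_5], [v_6], [v_7], [v_8]
  1-simplices (27): (27 of them)
  2-simplices (18): (18 of them)

so the chain groups are C_0 ≅ Z^9, C_1 ≅ Z^27, C_2 ≅ Z^18.

The boundary map ∂_1: C_1 → C_0 maps an edge to its endpoints' difference, ∂[p,q] = q − p.
The 9×27 boundary matrix has rank 8 and Smith normal form diag(1,1,1,1,1,1,1,1).

The boundary map ∂_2: C_2 → C_1 sends each 2-simplex [p,q,r] to [q,r] − [p,r] + [p,q]. For instance
  ∂[v_0,v_5,v_6] = [v_5,v_6] − [v_0,v_6] + [v_0,v_5],
  ∂[v_1,v_2,v_7] = [v_2,v_7] − [v_1,v_7] + [v_1,v_2].
The resulting 27×18 matrix has rank 17, and its Smith normal form has invariant factors (1,1,1,1,1,1,1,1,1,1,1,1,1,1,1,1,1).

Reading off H_k = ker ∂_k / im ∂_{k+1}:

  H_2: rank ker ∂_2 − rank ∂_3 = (18 − 17) − 0 = 1, and there is no ∂_3, so H_2 ≅ Z.

H_2 = Z.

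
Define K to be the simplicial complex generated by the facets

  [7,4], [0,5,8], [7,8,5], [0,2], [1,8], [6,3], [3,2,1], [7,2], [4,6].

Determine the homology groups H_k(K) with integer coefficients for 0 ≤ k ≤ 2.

H_0 ≅ Z,  H_1 ≅ Z^3,  H_2 = 0.

Order the vertices as 0 < 1 < 2 < 3 < 4 < 5 < 6 < 7 < 8. Listing each simplex with vertices in this order, K has dimension 2 with simplices:

  0-simplices (9): [0], [1], [2], [3], [4], [5], [6], [7], [8]
  1-simplices (14): [0,2], [0,5], [0,8], [1,2], [1,3], [1,8], [2,3], [2,7], [3,6], [4,6], [4,7], [5,7], [5,8], [7,8]
  2-simplices (3): [0,5,8], [1,2,3], [5,7,8]

Hence C_0 ≅ Z^9, C_1 ≅ Z^14, C_2 ≅ Z^3.

∂_1: C_1 → C_0 is given by ∂[p,q] = [q] − [p]. For instance
  ∂[0,2] = [2] − [0].
The 9×14 boundary matrix has rank 8 and Smith normal form diag(1,1,1,1,1,1,1,1).

∂_2: C_2 → C_1 sends each 2-simplex [p,q,r] to [q,r] − [p,r] + [p,q]. For instance
  ∂[5,7,8] = [7,8] − [5,8] + [5,7],
  ∂[1,2,3] = [2,3] − [1,3] + [1,2].
This gives a 14×3 integer matrix of rank 3; reducing to Smith normal form yields diagonal entries (1,1,1).

Now H_k = ker ∂_k / im ∂_{k+1}, so:

  H_0: rank C_0 − rank ∂_1 = 9 − 8 = 1, and the invariant factors of ∂_1 are all 1, so H_0 ≅ Z.
  H_1: rank ker ∂_1 − rank ∂_2 = (14 − 8) − 3 = 3, and the invariant factors of ∂_2 are all 1, so H_1 ≅ Z^3.
  H_2: rank ker ∂_2 − rank ∂_3 = (3 − 3) − 0 = 0, and there is no ∂_3, so H_2 ≅ 0.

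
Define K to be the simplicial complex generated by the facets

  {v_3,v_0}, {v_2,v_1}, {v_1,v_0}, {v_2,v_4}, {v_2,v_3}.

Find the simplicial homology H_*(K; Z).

H_0 = Z,  H_1 = Z.

K has 5 vertices, 5 edges.
rank ∂_0 = 0, rank ∂_1 = 4 ⇒ b_0 = 5 − 0 − 4 = 1; all invariant factors of ∂_1 are 1 so no torsion. So H_0 = Z.
rank ∂_1 = 4, rank ∂_2 = 0 ⇒ b_1 = 5 − 4 − 0 = 1. So H_1 = Z.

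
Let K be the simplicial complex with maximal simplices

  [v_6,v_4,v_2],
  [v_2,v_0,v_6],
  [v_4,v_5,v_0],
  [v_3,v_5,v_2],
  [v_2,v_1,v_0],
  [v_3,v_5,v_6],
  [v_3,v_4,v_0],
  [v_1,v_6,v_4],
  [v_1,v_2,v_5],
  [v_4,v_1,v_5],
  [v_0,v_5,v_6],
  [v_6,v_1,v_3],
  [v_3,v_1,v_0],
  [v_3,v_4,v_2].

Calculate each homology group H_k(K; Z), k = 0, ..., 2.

H_0 = Z,  H_1 = Z^2,  H_2 = Z.

We work with the vertex ordering v_0 < v_1 < v_2 < v_3 < v_4 < v_5 < v_6. The simplices of K, each written with vertices in increasing order, are:

  0-simplices (7): [v_0], [v_1], [v_2], [v_3], [v_4], [v_5], [v_6]
  1-simplices (21): (21 of them)
  2-simplices (14): (14 of them)

Hence C_0 ≅ Z^7, C_1 ≅ Z^21, C_2 ≅ Z^14.

The boundary map ∂_1: C_1 → C_0 is given by ∂[p,q] = [q] − [p]. For instance
  ∂[v_0,v_6] = [v_6] − [v_0].
The resulting 7×21 matrix has rank 6, and its Smith normal form has invariant factors (1,1,1,1,1,1).

∂_2: C_2 → C_1 maps a triangle to the signed sum of its edges. For instance
  ∂[v_0,v_5,v_6] = [v_5,v_6] − [v_0,v_6] + [v_0,v_5],
  ∂[v_2,v_4,v_6] = [v_4,v_6] − [v_2,v_6] + [v_2,v_4].
As a 21×14 matrix over Z this has rank 13, with invariant factors (1,1,1,1,1,1,1,1,1,1,1,1,1).

Now H_k = ker ∂_k / im ∂_{k+1}, so:

  H_0: rank C_0 − rank ∂_1 = 7 − 6 = 1, and the invariant factors of ∂_1 are all 1, so H_0 ≅ Z.
  H_1: rank ker ∂_1 − rank ∂_2 = (21 − 6) − 13 = 2, and the invariant factors of ∂_2 are all 1, so H_1 ≅ Z^2.
  H_2: rank ker ∂_2 − rank ∂_3 = (14 − 13) − 0 = 1, and there is no ∂_3, so H_2 ≅ Z.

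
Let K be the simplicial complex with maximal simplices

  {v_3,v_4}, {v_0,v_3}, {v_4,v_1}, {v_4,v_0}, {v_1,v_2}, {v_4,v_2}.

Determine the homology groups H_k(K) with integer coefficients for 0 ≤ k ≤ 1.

We work with the vertex ordering v_0 < v_1 < v_2 < v_3 < v_4. The simplices of K, each written with vertices in increasing order, are:

  0-simplices (5): [v_0], [v_1], [v_2], [v_3], [v_4]
  1-simplices (6): [v_0,v_3], [v_0,v_4], [v_1,v_2], [v_1,v_4], [v_2,v_4], [v_3,v_4]

so the chain groups are C_0 ≅ Z^5, C_1 ≅ Z^6.

The boundary map ∂_1: C_1 → C_0 is given by ∂[p,q] = [q] − [p].
The resulting 5×6 matrix has rank 4, and its Smith normal form has invariant factors (1,1,1,1).

Now H_k = ker ∂_k / im ∂_{k+1}, so:

  H_0: rank C_0 − rank ∂_1 = 5 − 4 = 1, and the invariant factors of ∂_1 are all 1, so H_0 = Z.
  H_1: rank ker ∂_1 − rank ∂_2 = (6 − 4) − 0 = 2, and there is no ∂_2, so H_1 = Z^2.

(K is a triangulation of a wedge of 2 circles.)

H_0 = Z,  H_1 = Z^2.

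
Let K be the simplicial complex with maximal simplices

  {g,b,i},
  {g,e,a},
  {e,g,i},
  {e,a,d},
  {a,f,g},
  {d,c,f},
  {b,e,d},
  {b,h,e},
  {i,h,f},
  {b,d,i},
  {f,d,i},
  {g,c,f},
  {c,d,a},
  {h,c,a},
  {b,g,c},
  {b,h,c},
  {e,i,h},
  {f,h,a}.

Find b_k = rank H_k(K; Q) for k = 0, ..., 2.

Take the total order a < b < c < d < e < f < g < h < i on the vertex set. Then K (dimension 2) consists of the simplices:

  0-simplices (9): a, b, c, d, e, f, g, h, i
  1-simplices (27): ac, ad, ae, af, ag, ah, bc, bd, be, bg, bh, bi, cd, cf, cg, ch, de, df, di, eg, eh, ei, fg, fh, fi, gi, hi
  2-simplices (18): acd, ach, ade, aeg, afg, afh, bcg, bch, bde, bdi, beh, bgi, cdf, cfg, dfi, egi, ehi, fhi

giving chain groups C_0 ≅ Z^9, C_1 ≅ Z^27, C_2 ≅ Z^18.

∂_1: C_1 → C_0 maps an edge to its endpoints' difference, ∂[p,q] = q − p. For instance
  ∂cg = g − c.
The resulting 9×27 matrix has rank 8, and its Smith normal form has invariant factors (1,1,1,1,1,1,1,1).

Boundary ∂_2: C_2 → C_1 acts by ∂[p,q,r] = [q,r] − [p,r] + [p,q]. For instance
  ∂acd = cd − ad + ac,
  ∂bgi = gi − bi + bg.
The resulting 27×18 matrix has rank 18, and its Smith normal form has invariant factors (1,1,1,1,1,1,1,1,1,1,1,1,1,1,1,1,1,2).

Now H_k = ker ∂_k / im ∂_{k+1}, so:

  H_0: rank C_0 − rank ∂_1 = 9 − 8 = 1, and the invariant factors of ∂_1 are all 1, so H_0 = Z.
  H_1: rank ker ∂_1 − rank ∂_2 = (27 − 8) − 18 = 1, and ∂_2 has invariant factor 2 > 1, so H_1 = Z ⊕ Z/2Z.
  H_2: rank ker ∂_2 − rank ∂_3 = (18 − 18) − 0 = 0, and there is no ∂_3, so H_2 = 0.

As a check, the Euler characteristic is 9 − 27 + 18 = 0, which agrees with 1 − 1 + 0 = 0.

Hence the Betti numbers are b_0 = 1, b_1 = 1, b_2 = 0.

b_0 = 1, b_1 = 1, b_2 = 0.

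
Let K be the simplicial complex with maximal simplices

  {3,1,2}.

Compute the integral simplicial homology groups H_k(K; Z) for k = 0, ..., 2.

Order the vertices as 1 < 2 < 3. Listing each simplex with vertices in this order, K has dimension 2 with simplices:

  0-simplices (3): [1], [2], [3]
  1-simplices (3): [1,2], [1,3], [2,3]
  2-simplices (1): [1,2,3]

Hence C_0 ≅ Z^3, C_1 ≅ Z^3, C_2 ≅ Z^1.

∂_1: C_1 → C_0 sends each edge [p,q] (with p < q) to q − p. For instance
  ∂[1,2] = [2] − [1].
The resulting 3×3 matrix has rank 2, and its Smith normal form has invariant factors (1,1).

Boundary ∂_2: C_2 → C_1 maps a triangle to the signed sum of its edges. For instance
  ∂[1,2,3] = [2,3] − [1,3] + [1,2].
The 3×1 boundary matrix has rank 1 and Smith normal form diag(1).

Reading off H_k = ker ∂_k / im ∂_{k+1}:

  H_0: rank C_0 − rank ∂_1 = 3 − 2 = 1, and the invariant factors of ∂_1 are all 1, so H_0 = Z.
  H_1: rank ker ∂_1 − rank ∂_2 = (3 − 2) − 1 = 0, and the invariant factors of ∂_2 are all 1, so H_1 = 0.
  H_2: rank ker ∂_2 − rank ∂_3 = (1 − 1) − 0 = 0, and there is no ∂_3, so H_2 = 0.

H_0 = Z,  H_1 = 0,  H_2 = 0.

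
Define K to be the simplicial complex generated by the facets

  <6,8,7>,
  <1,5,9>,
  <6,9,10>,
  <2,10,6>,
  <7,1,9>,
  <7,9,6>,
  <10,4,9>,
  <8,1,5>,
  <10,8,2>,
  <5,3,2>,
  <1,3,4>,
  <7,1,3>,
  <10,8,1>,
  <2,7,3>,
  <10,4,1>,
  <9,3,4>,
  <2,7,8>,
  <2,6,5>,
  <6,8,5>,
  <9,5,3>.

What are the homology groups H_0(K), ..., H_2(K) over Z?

Fix the vertex order 1 < 2 < 3 < 4 < 5 < 6 < 7 < 8 < 9 < 10 and write every simplex with vertices in increasing order. Then dim K = 2 and the simplices of K are:

  0-simplices (10): [1], [2], [3], [4], [5], [6], [7], [8], [9], [10]
  1-simplices (30): (30 of them)
  2-simplices (20): (20 of them)

so the chain groups are C_0 ≅ Z^10, C_1 ≅ Z^30, C_2 ≅ Z^20.

∂_1: C_1 → C_0 sends each edge [p,q] (with p < q) to q − p.
As a 10×30 matrix over Z this has rank 9, with invariant factors (1,1,1,1,1,1,1,1,1).

The boundary map ∂_2: C_2 → C_1 acts by ∂[p,q,r] = [q,r] − [p,r] + [p,q]. For instance
  ∂[2,5,6] = [5,6] − [2,6] + [2,5],
  ∂[2,3,5] = [3,5] − [2,5] + [2,3].
The resulting 30×20 matrix has rank 20, and its Smith normal form has invariant factors (1,1,1,1,1,1,1,1,1,1,1,1,1,1,1,1,1,1,1,2).

Reading off H_k = ker ∂_k / im ∂_{k+1}:

  H_0: rank C_0 − rank ∂_1 = 10 − 9 = 1, and the invariant factors of ∂_1 are all 1, so H_0 ≅ Z.
  H_1: rank ker ∂_1 − rank ∂_2 = (30 − 9) − 20 = 1, and ∂_2 has invariant factor 2 > 1, so H_1 ≅ Z ⊕ Z_2.
  H_2: rank ker ∂_2 − rank ∂_3 = (20 − 20) − 0 = 0, and there is no ∂_3, so H_2 ≅ 0.

(K is a triangulation of the Klein bottle.)

H_0 ≅ Z,  H_1 ≅ Z ⊕ Z_2,  H_2 = 0.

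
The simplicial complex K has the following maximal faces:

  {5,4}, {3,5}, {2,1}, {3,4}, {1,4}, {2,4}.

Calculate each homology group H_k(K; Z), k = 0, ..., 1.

We work with the vertex ordering 1 < 2 < 3 < 4 < 5. The simplices of K, each written with vertices in increasing order, are:

  0-simplices (5): [1], [2], [3], [4], [5]
  1-simplices (6): [1,2], [1,4], [2,4], [3,4], [3,5], [4,5]

Hence C_0 ≅ Z^5, C_1 ≅ Z^6.

The boundary map ∂_1: C_1 → C_0 sends each edge [p,q] (with p < q) to q − p. For instance
  ∂[2,4] = [4] − [2].
As a 5×6 matrix over Z this has rank 4, with invariant factors (1,1,1,1).

From H_k ≅ ker(∂_k) / im(∂_{k+1}) we obtain:

  H_0: rank C_0 − rank ∂_1 = 5 − 4 = 1, and the invariant factors of ∂_1 are all 1, so H_0 ≅ Z.
  H_1: rank ker ∂_1 − rank ∂_2 = (6 − 4) − 0 = 2, and there is no ∂_2, so H_1 ≅ Z^2.

As a check, the Euler characteristic is 5 − 6 = -1, which agrees with 1 − 2 = -1.

H_0 = Z,  H_1 = Z^2.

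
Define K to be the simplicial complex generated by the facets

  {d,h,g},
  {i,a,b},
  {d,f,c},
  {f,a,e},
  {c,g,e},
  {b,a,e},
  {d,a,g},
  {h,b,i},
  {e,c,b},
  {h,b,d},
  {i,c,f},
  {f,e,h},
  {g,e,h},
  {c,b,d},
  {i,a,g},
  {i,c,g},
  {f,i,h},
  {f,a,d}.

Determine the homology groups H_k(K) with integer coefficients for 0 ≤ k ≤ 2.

H_0 ≅ Z,  H_1 ≅ Z^2,  H_2 ≅ Z.

Take the total order a < b < c < d < e < f < g < h < i on the vertex set. Then K (dimension 2) consists of the simplices:

  0-simplices (9): a, b, c, d, e, f, g, h, i
  1-simplices (27): ab, ad, ae, af, ag, ai, bc, bd, be, bh, bi, cd, ce, cf, cg, ci, df, dg, dh, ef, eg, eh, fh, fi, gh, gi, hi
  2-simplices (18): abe, abi, adf, adg, aef, agi, bcd, bce, bdh, bhi, cdf, ceg, cfi, cgi, dgh, efh, egh, fhi

Hence C_0 ≅ Z^9, C_1 ≅ Z^27, C_2 ≅ Z^18.

Boundary ∂_1: C_1 → C_0 sends each edge [p,q] (with p < q) to q − p. For instance
  ∂ad = d − a.
As a 9×27 matrix over Z this has rank 8, with invariant factors (1,1,1,1,1,1,1,1).

Boundary ∂_2: C_2 → C_1 maps a triangle to the signed sum of its edges. For instance
  ∂dgh = gh − dh + dg,
  ∂efh = fh − eh + ef.
The resulting 27×18 matrix has rank 17, and its Smith normal form has invariant factors (1,1,1,1,1,1,1,1,1,1,1,1,1,1,1,1,1).

From H_k ≅ ker(∂_k) / im(∂_{k+1}) we obtain:

  H_0: rank C_0 − rank ∂_1 = 9 − 8 = 1, and the invariant factors of ∂_1 are all 1, so H_0 ≅ Z.
  H_1: rank ker ∂_1 − rank ∂_2 = (27 − 8) − 17 = 2, and the invariant factors of ∂_2 are all 1, so H_1 ≅ Z^2.
  H_2: rank ker ∂_2 − rank ∂_3 = (18 − 17) − 0 = 1, and there is no ∂_3, so H_2 ≅ Z.

As a check, the Euler characteristic is 9 − 27 + 18 = 0, which agrees with 1 − 2 + 1 = 0.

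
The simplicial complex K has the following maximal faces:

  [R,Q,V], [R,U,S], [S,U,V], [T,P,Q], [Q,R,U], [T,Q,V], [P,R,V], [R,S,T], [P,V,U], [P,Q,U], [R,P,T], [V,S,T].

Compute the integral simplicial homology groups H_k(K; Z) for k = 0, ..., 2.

Take the total order P < Q < R < S < T < U < V on the vertex set. Then K (dimension 2) consists of the simplices:

  0-simplices (7): P, Q, R, S, T, U, V
  1-simplices (18): PQ, PR, PT, PU, PV, QR, QT, QU, QV, RS, RT, RU, RV, ST, SU, SV, TV, UV
  2-simplices (12): PQT, PQU, PRT, PRV, PUV, QRU, QRV, QTV, RST, RSU, STV, SUV

giving chain groups C_0 ≅ Z^7, C_1 ≅ Z^18, C_2 ≅ Z^12.

∂_1: C_1 → C_0 is given by ∂[p,q] = [q] − [p]. For instance
  ∂SV = V − S.
The resulting 7×18 matrix has rank 6, and its Smith normal form has invariant factors (1,1,1,1,1,1).

The boundary map ∂_2: C_2 → C_1 maps a triangle to the signed sum of its edges. For instance
  ∂QRV = RV − QV + QR,
  ∂QRU = RU − QU + QR.
The 18×12 boundary matrix has rank 12 and Smith normal form diag(1,1,1,1,1,1,1,1,1,1,1,2).

Now H_k = ker ∂_k / im ∂_{k+1}, so:

  H_0: rank C_0 − rank ∂_1 = 7 − 6 = 1, and the invariant factors of ∂_1 are all 1, so H_0 ≅ Z.
  H_1: rank ker ∂_1 − rank ∂_2 = (18 − 6) − 12 = 0, and ∂_2 has invariant factor 2 > 1, so H_1 ≅ Z/2.
  H_2: rank ker ∂_2 − rank ∂_3 = (12 − 12) − 0 = 0, and there is no ∂_3, so H_2 ≅ 0.

As a check, the Euler characteristic is 7 − 18 + 12 = 1, which agrees with 1 − 0 + 0 = 1.

H_0 ≅ Z,  H_1 ≅ Z/2,  H_2 = 0.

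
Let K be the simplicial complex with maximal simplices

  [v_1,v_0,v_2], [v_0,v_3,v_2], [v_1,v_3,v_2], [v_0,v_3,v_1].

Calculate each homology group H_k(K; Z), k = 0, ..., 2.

H_0 ≅ Z,  H_1 = 0,  H_2 ≅ Z.

Take the total order v_0 < v_1 < v_2 < v_3 on the vertex set. Then K (dimension 2) consists of the simplices:

  0-simplices (4): [v_0], [v_1], [v_2], [v_3]
  1-simplices (6): [v_0,v_1], [v_0,v_2], [v_0,v_3], [v_1,v_2], [v_1,v_3], [v_2,v_3]
  2-simplices (4): [v_0,v_1,v_2], [v_0,v_1,v_3], [v_0,v_2,v_3], [v_1,v_2,v_3]

so the chain groups are C_0 ≅ Z^4, C_1 ≅ Z^6, C_2 ≅ Z^4.

The boundary map ∂_1: C_1 → C_0 maps an edge to its endpoints' difference, ∂[p,q] = q − p. For instance
  ∂[v_0,v_1] = [v_1] − [v_0].
The resulting 4×6 matrix has rank 3, and its Smith normal form has invariant factors (1,1,1).

The boundary map ∂_2: C_2 → C_1 acts by ∂[p,q,r] = [q,r] − [p,r] + [p,q]. For instance
  ∂[v_0,v_2,v_3] = [v_2,v_3] − [v_0,v_3] + [v_0,v_2],
  ∂[v_0,v_1,v_3] = [v_1,v_3] − [v_0,v_3] + [v_0,v_1].
The resulting 6×4 matrix has rank 3, and its Smith normal form has invariant factors (1,1,1).

Computing H_k = (kernel of ∂_k) / (image of ∂_{k+1}):

  H_0: rank C_0 − rank ∂_1 = 4 − 3 = 1, and the invariant factors of ∂_1 are all 1, so H_0 ≅ Z.
  H_1: rank ker ∂_1 − rank ∂_2 = (6 − 3) − 3 = 0, and the invariant factors of ∂_2 are all 1, so H_1 ≅ 0.
  H_2: rank ker ∂_2 − rank ∂_3 = (4 − 3) − 0 = 1, and there is no ∂_3, so H_2 ≅ Z.

As a check, the Euler characteristic is 4 − 6 + 4 = 2, which agrees with 1 − 0 + 1 = 2.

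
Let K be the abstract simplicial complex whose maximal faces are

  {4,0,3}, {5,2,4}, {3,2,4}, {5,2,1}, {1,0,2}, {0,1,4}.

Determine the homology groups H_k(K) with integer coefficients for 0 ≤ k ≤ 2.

H_0 ≅ Z,  H_1 ≅ Z,  H_2 = 0.

Order the vertices as 0 < 1 < 2 < 3 < 4 < 5. Listing each simplex with vertices in this order, K has dimension 2 with simplices:

  0-simplices (6): [0], [1], [2], [3], [4], [5]
  1-simplices (12): [0,1], [0,2], [0,3], [0,4], [1,2], [1,4], [1,5], [2,3], [2,4], [2,5], [3,4], [4,5]
  2-simplices (6): [0,1,2], [0,1,4], [0,3,4], [1,2,5], [2,3,4], [2,4,5]

Hence C_0 ≅ Z^6, C_1 ≅ Z^12, C_2 ≅ Z^6.

Boundary ∂_1: C_1 → C_0 is given by ∂[p,q] = [q] − [p]. For instance
  ∂[0,2] = [2] − [0].
As a 6×12 matrix over Z this has rank 5, with invariant factors (1,1,1,1,1).

The boundary map ∂_2: C_2 → C_1 maps a triangle to the signed sum of its edges. For instance
  ∂[0,1,4] = [1,4] − [0,4] + [0,1],
  ∂[0,1,2] = [1,2] − [0,2] + [0,1].
As a 12×6 matrix over Z this has rank 6, with invariant factors (1,1,1,1,1,1).

Now H_k = ker ∂_k / im ∂_{k+1}, so:

  H_0: rank C_0 − rank ∂_1 = 6 − 5 = 1, and the invariant factors of ∂_1 are all 1, so H_0 = Z.
  H_1: rank ker ∂_1 − rank ∂_2 = (12 − 5) − 6 = 1, and the invariant factors of ∂_2 are all 1, so H_1 = Z.
  H_2: rank ker ∂_2 − rank ∂_3 = (6 − 6) − 0 = 0, and there is no ∂_3, so H_2 = 0.

As a check, the Euler characteristic is 6 − 12 + 6 = 0, which agrees with 1 − 1 + 0 = 0.
(K is a triangulation of the cylinder S^1 x I.)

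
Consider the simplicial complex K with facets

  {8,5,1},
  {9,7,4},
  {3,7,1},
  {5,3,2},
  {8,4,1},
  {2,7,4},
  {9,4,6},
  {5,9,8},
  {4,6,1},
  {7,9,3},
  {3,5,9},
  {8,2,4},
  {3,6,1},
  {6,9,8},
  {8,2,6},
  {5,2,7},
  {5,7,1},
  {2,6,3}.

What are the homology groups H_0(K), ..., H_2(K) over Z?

H_0 ≅ Z,  H_1 ≅ Z ⊕ Z/2,  H_2 = 0.

Order the vertices as 1 < 2 < 3 < 4 < 5 < 6 < 7 < 8 < 9. Listing each simplex with vertices in this order, K has dimension 2 with simplices:

  0-simplices (9): [1], [2], [3], [4], [5], [6], [7], [8], [9]
  1-simplices (27): (27 of them)
  2-simplices (18): [1,3,6], [1,3,7], [1,4,6], [1,4,8], [1,5,7], [1,5,8], [2,3,5], [2,3,6], [2,4,7], [2,4,8], [2,5,7], [2,6,8], [3,5,9], [3,7,9], [4,6,9], [4,7,9], [5,8,9], [6,8,9]

giving chain groups C_0 ≅ Z^9, C_1 ≅ Z^27, C_2 ≅ Z^18.

The boundary map ∂_1: C_1 → C_0 sends each edge [p,q] (with p < q) to q − p. For instance
  ∂[5,8] = [8] − [5].
This gives a 9×27 integer matrix of rank 8; reducing to Smith normal form yields diagonal entries (1,1,1,1,1,1,1,1).

Boundary ∂_2: C_2 → C_1 acts by ∂[p,q,r] = [q,r] − [p,r] + [p,q]. For instance
  ∂[5,8,9] = [8,9] − [5,9] + [5,8],
  ∂[2,4,7] = [4,7] − [2,7] + [2,4].
The resulting 27×18 matrix has rank 18, and its Smith normal form has invariant factors (1,1,1,1,1,1,1,1,1,1,1,1,1,1,1,1,1,2).

From H_k ≅ ker(∂_k) / im(∂_{k+1}) we obtain:

  H_0: rank C_0 − rank ∂_1 = 9 − 8 = 1, and the invariant factors of ∂_1 are all 1, so H_0 ≅ Z.
  H_1: rank ker ∂_1 − rank ∂_2 = (27 − 8) − 18 = 1, and ∂_2 has invariant factor 2 > 1, so H_1 ≅ Z ⊕ Z/2.
  H_2: rank ker ∂_2 − rank ∂_3 = (18 − 18) − 0 = 0, and there is no ∂_3, so H_2 ≅ 0.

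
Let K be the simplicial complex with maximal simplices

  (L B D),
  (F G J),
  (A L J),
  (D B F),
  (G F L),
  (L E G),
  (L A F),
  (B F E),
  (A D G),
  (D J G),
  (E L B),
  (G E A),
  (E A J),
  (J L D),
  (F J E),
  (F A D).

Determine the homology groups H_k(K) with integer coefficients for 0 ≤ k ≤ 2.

Fix the vertex order A < B < D < E < F < G < J < L and write every simplex with vertices in increasing order. Then dim K = 2 and the simplices of K are:

  0-simplices (8): A, B, D, E, F, G, J, L
  1-simplices (24): AD, AE, AF, AG, AJ, AL, BD, BE, BF, BL, DF, DG, DJ, DL, EF, EG, EJ, EL, FG, FJ, FL, GJ, GL, JL
  2-simplices (16): ADF, ADG, AEG, AEJ, AFL, AJL, BDF, BDL, BEF, BEL, DGJ, DJL, EFJ, EGL, FGJ, FGL

Hence C_0 ≅ Z^8, C_1 ≅ Z^24, C_2 ≅ Z^16.

∂_1: C_1 → C_0 sends each edge [p,q] (with p < q) to q − p. For instance
  ∂AE = E − A.
As a 8×24 matrix over Z this has rank 7, with invariant factors (1,1,1,1,1,1,1).

∂_2: C_2 → C_1 maps a triangle to the signed sum of its edges. For instance
  ∂AJL = JL − AL + AJ,
  ∂EGL = GL − EL + EG.
This gives a 24×16 integer matrix of rank 15; reducing to Smith normal form yields diagonal entries (1,1,1,1,1,1,1,1,1,1,1,1,1,1,1).

Now H_k = ker ∂_k / im ∂_{k+1}, so:

  H_0: rank C_0 − rank ∂_1 = 8 − 7 = 1, and the invariant factors of ∂_1 are all 1, so H_0 = Z.
  H_1: rank ker ∂_1 − rank ∂_2 = (24 − 7) − 15 = 2, and the invariant factors of ∂_2 are all 1, so H_1 = Z^2.
  H_2: rank ker ∂_2 − rank ∂_3 = (16 − 15) − 0 = 1, and there is no ∂_3, so H_2 = Z.

H_0 = Z,  H_1 = Z^2,  H_2 = Z.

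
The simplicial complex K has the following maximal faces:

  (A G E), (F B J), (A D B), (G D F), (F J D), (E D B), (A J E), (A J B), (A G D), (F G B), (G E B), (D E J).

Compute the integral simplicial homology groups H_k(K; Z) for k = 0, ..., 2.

H_0 = Z,  H_1 = Z/2Z,  H_2 = 0.

Order the vertices as A < B < D < E < F < G < J. Listing each simplex with vertices in this order, K has dimension 2 with simplices:

  0-simplices (7): A, B, D, E, F, G, J
  1-simplices (18): AB, AD, AE, AG, AJ, BD, BE, BF, BG, BJ, DE, DF, DG, DJ, EG, EJ, FG, FJ
  2-simplices (12): ABD, ABJ, ADG, AEG, AEJ, BDE, BEG, BFG, BFJ, DEJ, DFG, DFJ

Hence C_0 ≅ Z^7, C_1 ≅ Z^18, C_2 ≅ Z^12.

Boundary ∂_1: C_1 → C_0 is given by ∂[p,q] = [q] − [p]. For instance
  ∂BE = E − B.
As a 7×18 matrix over Z this has rank 6, with invariant factors (1,1,1,1,1,1).

Boundary ∂_2: C_2 → C_1 sends each 2-simplex [p,q,r] to [q,r] − [p,r] + [p,q]. For instance
  ∂DFG = FG − DG + DF,
  ∂DEJ = EJ − DJ + DE.
The 18×12 boundary matrix has rank 12 and Smith normal form diag(1,1,1,1,1,1,1,1,1,1,1,2).

From H_k ≅ ker(∂_k) / im(∂_{k+1}) we obtain:

  H_0: rank C_0 − rank ∂_1 = 7 − 6 = 1, and the invariant factors of ∂_1 are all 1, so H_0 = Z.
  H_1: rank ker ∂_1 − rank ∂_2 = (18 − 6) − 12 = 0, and ∂_2 has invariant factor 2 > 1, so H_1 = Z/2Z.
  H_2: rank ker ∂_2 − rank ∂_3 = (12 − 12) − 0 = 0, and there is no ∂_3, so H_2 = 0.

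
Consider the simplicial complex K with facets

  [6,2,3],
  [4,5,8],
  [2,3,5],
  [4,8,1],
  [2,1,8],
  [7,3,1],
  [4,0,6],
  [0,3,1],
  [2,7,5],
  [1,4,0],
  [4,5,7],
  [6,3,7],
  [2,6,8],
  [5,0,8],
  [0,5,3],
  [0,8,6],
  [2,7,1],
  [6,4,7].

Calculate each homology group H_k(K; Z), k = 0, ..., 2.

H_0 ≅ Z,  H_1 ≅ Z ⊕ Z_2,  H_2 = 0.

Order the vertices as 0 < 1 < 2 < 3 < 4 < 5 < 6 < 7 < 8. Listing each simplex with vertices in this order, K has dimension 2 with simplices:

  0-simplices (9): [0], [1], [2], [3], [4], [5], [6], [7], [8]
  1-simplices (27): (27 of them)
  2-simplices (18): [0,1,3], [0,1,4], [0,3,5], [0,4,6], [0,5,8], [0,6,8], [1,2,7], [1,2,8], [1,3,7], [1,4,8], [2,3,5], [2,3,6], [2,5,7], [2,6,8], [3,6,7], [4,5,7], [4,5,8], [4,6,7]

so the chain groups are C_0 ≅ Z^9, C_1 ≅ Z^27, C_2 ≅ Z^18.

Boundary ∂_1: C_1 → C_0 sends each edge [p,q] (with p < q) to q − p. For instance
  ∂[1,4] = [4] − [1].
The 9×27 boundary matrix has rank 8 and Smith normal form diag(1,1,1,1,1,1,1,1).

The boundary map ∂_2: C_2 → C_1 acts by ∂[p,q,r] = [q,r] − [p,r] + [p,q]. For instance
  ∂[2,3,5] = [3,5] − [2,5] + [2,3],
  ∂[0,6,8] = [6,8] − [0,8] + [0,6].
This gives a 27×18 integer matrix of rank 18; reducing to Smith normal form yields diagonal entries (1,1,1,1,1,1,1,1,1,1,1,1,1,1,1,1,1,2).

Computing H_k = (kernel of ∂_k) / (image of ∂_{k+1}):

  H_0: rank C_0 − rank ∂_1 = 9 − 8 = 1, and the invariant factors of ∂_1 are all 1, so H_0 = Z.
  H_1: rank ker ∂_1 − rank ∂_2 = (27 − 8) − 18 = 1, and ∂_2 has invariant factor 2 > 1, so H_1 = Z ⊕ Z_2.
  H_2: rank ker ∂_2 − rank ∂_3 = (18 − 18) − 0 = 0, and there is no ∂_3, so H_2 = 0.

As a check, the Euler characteristic is 9 − 27 + 18 = 0, which agrees with 1 − 1 + 0 = 0.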